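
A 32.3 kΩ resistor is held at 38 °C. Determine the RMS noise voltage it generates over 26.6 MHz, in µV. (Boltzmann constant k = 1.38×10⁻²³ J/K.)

121 µV

T = 38 °C + 273.15 = 311.15 K
V_n = √(4kTRB)
4kTRB = 4 × 1.38×10⁻²³ × 311.15 × 3.23×10⁴ × 2.66×10⁷ = 1.48×10⁻⁸ V²
V_n = √(1.48×10⁻⁸) = 1.21×10⁻⁴ V = 121 µV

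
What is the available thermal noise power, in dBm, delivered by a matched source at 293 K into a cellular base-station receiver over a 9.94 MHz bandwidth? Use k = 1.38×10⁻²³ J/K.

−104.0 dBm

P_n = kTB = 1.38×10⁻²³ × 293 × 9.94×10⁶ = 4.02×10⁻¹⁴ W
In dBm: 10 log₁₀(4.02×10⁻¹⁴ / 10⁻³) = −104.0 dBm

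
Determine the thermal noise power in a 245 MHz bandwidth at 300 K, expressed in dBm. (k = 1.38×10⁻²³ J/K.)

−89.9 dBm

P_n = kTB = 1.38×10⁻²³ × 300 × 2.45×10⁸ = 1.01×10⁻¹² W
In dBm: 10 log₁₀(1.01×10⁻¹² / 10⁻³) = −89.9 dBm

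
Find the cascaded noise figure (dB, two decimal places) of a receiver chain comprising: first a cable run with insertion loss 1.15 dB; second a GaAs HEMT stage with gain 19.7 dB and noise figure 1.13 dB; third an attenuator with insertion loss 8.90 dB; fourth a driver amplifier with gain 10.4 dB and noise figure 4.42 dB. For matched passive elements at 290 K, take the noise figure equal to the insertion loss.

Convert to linear (a loss of L dB is a gain of −L dB): F_i = 10^(NF_i/10), G_i = 10^(G_i,dB/10)
  Stage 1: F_1 = 10^(1.15/10) = 1.303, G_1 = 10^(−1.15/10) = 0.7674
  Stage 2: F_2 = 10^(1.13/10) = 1.297, G_2 = 10^(19.7/10) = 93.33
  Stage 3: F_3 = 10^(8.90/10) = 7.762, G_3 = 10^(−8.90/10) = 0.1288
  Stage 4: F_4 = 10^(4.42/10) = 2.767, G_4 = 10^(10.4/10) = 10.96
Friis cascade:
  F = 1.303 + (1.297 − 1)/0.7674 + (7.762 − 1)/71.61 + (2.767 − 1)/9.226 = 1.976
NF = 10 log₁₀(1.976) = 2.96 dB

2.96 dB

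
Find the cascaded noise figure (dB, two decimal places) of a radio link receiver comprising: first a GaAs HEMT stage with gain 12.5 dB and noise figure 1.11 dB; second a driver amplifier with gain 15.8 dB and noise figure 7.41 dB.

Convert to linear (a loss of L dB is a gain of −L dB): F_i = 10^(NF_i/10), G_i = 10^(G_i,dB/10)
  Stage 1: F_1 = 10^(1.11/10) = 1.291, G_1 = 10^(12.5/10) = 17.78
  Stage 2: F_2 = 10^(7.41/10) = 5.508, G_2 = 10^(15.8/10) = 38.02
Friis cascade:
  F = 1.291 + (5.508 − 1)/17.78 = 1.545
NF = 10 log₁₀(1.545) = 1.89 dB

1.89 dB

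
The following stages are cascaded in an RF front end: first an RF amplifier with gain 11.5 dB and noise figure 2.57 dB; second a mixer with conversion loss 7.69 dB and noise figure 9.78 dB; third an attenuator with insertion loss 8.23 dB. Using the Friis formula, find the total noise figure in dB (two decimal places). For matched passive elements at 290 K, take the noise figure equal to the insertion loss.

6.78 dB

Convert to linear (a loss of L dB is a gain of −L dB): F_i = 10^(NF_i/10), G_i = 10^(G_i,dB/10)
  Stage 1: F_1 = 10^(2.57/10) = 1.807, G_1 = 10^(11.5/10) = 14.13
  Stage 2: F_2 = 10^(9.78/10) = 9.506, G_2 = 10^(−7.69/10) = 0.1702
  Stage 3: F_3 = 10^(8.23/10) = 6.653, G_3 = 10^(−8.23/10) = 0.1503
Friis cascade:
  F = 1.807 + (9.506 − 1)/14.13 + (6.653 − 1)/2.404 = 4.760
NF = 10 log₁₀(4.760) = 6.78 dB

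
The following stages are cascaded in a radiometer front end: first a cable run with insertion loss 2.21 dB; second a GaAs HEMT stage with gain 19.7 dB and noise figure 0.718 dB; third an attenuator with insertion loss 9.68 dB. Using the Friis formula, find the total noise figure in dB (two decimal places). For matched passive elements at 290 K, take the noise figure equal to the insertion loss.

3.24 dB

Convert to linear (a loss of L dB is a gain of −L dB): F_i = 10^(NF_i/10), G_i = 10^(G_i,dB/10)
  Stage 1: F_1 = 10^(2.21/10) = 1.663, G_1 = 10^(−2.21/10) = 0.6012
  Stage 2: F_2 = 10^(0.718/10) = 1.180, G_2 = 10^(19.7/10) = 93.33
  Stage 3: F_3 = 10^(9.68/10) = 9.290, G_3 = 10^(−9.68/10) = 0.1076
Friis cascade:
  F = 1.663 + (1.180 − 1)/0.6012 + (9.290 − 1)/56.10 = 2.110
NF = 10 log₁₀(2.110) = 3.24 dB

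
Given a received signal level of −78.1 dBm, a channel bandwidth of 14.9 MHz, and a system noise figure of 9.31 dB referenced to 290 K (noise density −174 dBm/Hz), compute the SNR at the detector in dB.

14.9 dB

Noise floor: N = −174 + 10 log₁₀(B) + NF
10 log₁₀(1.49×10⁷) = 71.73 dB
N = −174 + 71.73 + 9.31 = −92.96 dBm
SNR = P_sig − N = −78.1 − (−92.96) = 14.86 dB → 14.9 dB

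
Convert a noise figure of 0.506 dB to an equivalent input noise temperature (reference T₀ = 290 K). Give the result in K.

35.8 K

F = 10^(0.506/10) = 1.12357
T_e = (F − 1)·T₀ = (1.12357 − 1) × 290 = 35.8 K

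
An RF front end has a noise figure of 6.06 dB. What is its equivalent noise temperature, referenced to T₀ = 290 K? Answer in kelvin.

881 K

F = 10^(6.06/10) = 4.03645
T_e = (F − 1)·T₀ = (4.03645 − 1) × 290 = 881 K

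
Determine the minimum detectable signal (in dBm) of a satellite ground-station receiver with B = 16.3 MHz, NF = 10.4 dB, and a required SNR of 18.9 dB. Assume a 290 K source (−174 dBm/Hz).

Sensitivity = −174 + 10 log₁₀(B) + NF + SNR_min
= −174 + 72.12 + 10.4 + 18.9
= −72.58 dBm → −72.6 dBm

−72.6 dBm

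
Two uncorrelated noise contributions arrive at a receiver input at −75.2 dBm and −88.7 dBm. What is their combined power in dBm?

Convert to linear, add, convert back:
P₁ = 3.02×10⁻¹¹ W, P₂ = 1.35×10⁻¹² W
P_tot = 3.15×10⁻¹¹ W → 10 log₁₀(P_tot / 10⁻³) = −75.0 dBm

−75.0 dBm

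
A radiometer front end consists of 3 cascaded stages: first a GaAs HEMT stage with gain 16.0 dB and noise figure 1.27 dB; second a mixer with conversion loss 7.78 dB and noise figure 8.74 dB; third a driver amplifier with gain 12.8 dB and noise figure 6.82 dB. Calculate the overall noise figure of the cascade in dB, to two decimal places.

3.17 dB

Convert to linear (a loss of L dB is a gain of −L dB): F_i = 10^(NF_i/10), G_i = 10^(G_i,dB/10)
  Stage 1: F_1 = 10^(1.27/10) = 1.340, G_1 = 10^(16.0/10) = 39.81
  Stage 2: F_2 = 10^(8.74/10) = 7.482, G_2 = 10^(−7.78/10) = 0.1667
  Stage 3: F_3 = 10^(6.82/10) = 4.808, G_3 = 10^(12.8/10) = 19.05
Friis cascade:
  F = 1.340 + (7.482 − 1)/39.81 + (4.808 − 1)/6.637 = 2.076
NF = 10 log₁₀(2.076) = 3.17 dB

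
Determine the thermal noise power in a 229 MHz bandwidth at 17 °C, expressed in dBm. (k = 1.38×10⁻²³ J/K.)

−90.4 dBm

T = 17 °C + 273.15 = 290.15 K
P_n = kTB = 1.38×10⁻²³ × 290.15 × 2.29×10⁸ = 9.17×10⁻¹³ W
In dBm: 10 log₁₀(9.17×10⁻¹³ / 10⁻³) = −90.4 dBm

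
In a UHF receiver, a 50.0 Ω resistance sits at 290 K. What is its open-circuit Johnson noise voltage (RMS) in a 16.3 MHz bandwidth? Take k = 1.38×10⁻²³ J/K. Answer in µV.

V_n = √(4kTRB)
4kTRB = 4 × 1.38×10⁻²³ × 290 × 5.00×10¹ × 1.63×10⁷ = 1.30×10⁻¹¹ V²
V_n = √(1.30×10⁻¹¹) = 3.61×10⁻⁶ V = 3.61 µV

3.61 µV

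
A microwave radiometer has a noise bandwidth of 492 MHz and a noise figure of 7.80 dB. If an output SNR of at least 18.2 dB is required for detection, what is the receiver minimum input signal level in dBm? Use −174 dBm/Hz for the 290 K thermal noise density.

Sensitivity = −174 + 10 log₁₀(B) + NF + SNR_min
= −174 + 86.92 + 7.80 + 18.2
= −61.08 dBm → −61.1 dBm

−61.1 dBm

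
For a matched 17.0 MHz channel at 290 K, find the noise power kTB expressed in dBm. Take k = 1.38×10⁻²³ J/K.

P_n = kTB = 1.38×10⁻²³ × 290 × 1.70×10⁷ = 6.80×10⁻¹⁴ W
In dBm: 10 log₁₀(6.80×10⁻¹⁴ / 10⁻³) = −101.7 dBm

−101.7 dBm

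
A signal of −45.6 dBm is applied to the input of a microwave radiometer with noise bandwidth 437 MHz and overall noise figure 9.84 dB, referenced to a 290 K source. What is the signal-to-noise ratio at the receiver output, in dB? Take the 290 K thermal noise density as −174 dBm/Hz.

Noise floor: N = −174 + 10 log₁₀(B) + NF
10 log₁₀(4.37×10⁸) = 86.4 dB
N = −174 + 86.4 + 9.84 = −77.76 dBm
SNR = P_sig − N = −45.6 − (−77.76) = 32.16 dB → 32.2 dB

32.2 dB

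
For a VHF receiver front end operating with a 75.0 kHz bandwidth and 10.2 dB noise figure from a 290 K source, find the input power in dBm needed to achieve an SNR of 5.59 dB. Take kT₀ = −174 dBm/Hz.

Sensitivity = −174 + 10 log₁₀(B) + NF + SNR_min
= −174 + 48.75 + 10.2 + 5.59
= −109.46 dBm → −109.5 dBm

−109.5 dBm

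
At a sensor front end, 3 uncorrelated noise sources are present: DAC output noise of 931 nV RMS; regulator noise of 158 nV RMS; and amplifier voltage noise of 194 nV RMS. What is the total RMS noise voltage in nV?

Uncorrelated sources add in power (mean-square): V_tot = √(ΣV_i²)
V_tot = √[(9.31×10⁻⁷)² + (1.58×10⁻⁷)² + (1.94×10⁻⁷)²] = 9.64×10⁻⁷ V = 964 nV

964 nV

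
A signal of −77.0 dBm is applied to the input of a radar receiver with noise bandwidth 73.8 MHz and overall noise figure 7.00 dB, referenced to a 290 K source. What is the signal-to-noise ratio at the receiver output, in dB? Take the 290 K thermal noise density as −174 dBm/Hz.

Noise floor: N = −174 + 10 log₁₀(B) + NF
10 log₁₀(7.38×10⁷) = 78.68 dB
N = −174 + 78.68 + 7.00 = −88.32 dBm
SNR = P_sig − N = −77.0 − (−88.32) = 11.32 dB → 11.3 dB

11.3 dB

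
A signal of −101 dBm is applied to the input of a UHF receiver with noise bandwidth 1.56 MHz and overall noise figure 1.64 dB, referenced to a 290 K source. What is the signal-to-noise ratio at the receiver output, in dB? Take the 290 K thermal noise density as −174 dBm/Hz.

9.4 dB

Noise floor: N = −174 + 10 log₁₀(B) + NF
10 log₁₀(1.56×10⁶) = 61.93 dB
N = −174 + 61.93 + 1.64 = −110.43 dBm
SNR = P_sig − N = −101 − (−110.43) = 9.43 dB → 9.4 dB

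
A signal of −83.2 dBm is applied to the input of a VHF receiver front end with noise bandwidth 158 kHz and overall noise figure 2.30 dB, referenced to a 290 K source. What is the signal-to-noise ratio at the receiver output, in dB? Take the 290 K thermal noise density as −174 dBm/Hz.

Noise floor: N = −174 + 10 log₁₀(B) + NF
10 log₁₀(1.58×10⁵) = 51.99 dB
N = −174 + 51.99 + 2.30 = −119.71 dBm
SNR = P_sig − N = −83.2 − (−119.71) = 36.51 dB → 36.5 dB

36.5 dB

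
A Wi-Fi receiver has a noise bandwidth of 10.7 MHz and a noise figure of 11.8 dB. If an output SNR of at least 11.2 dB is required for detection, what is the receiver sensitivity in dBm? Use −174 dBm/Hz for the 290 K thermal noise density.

−80.7 dBm

Sensitivity = −174 + 10 log₁₀(B) + NF + SNR_min
= −174 + 70.29 + 11.8 + 11.2
= −80.71 dBm → −80.7 dBm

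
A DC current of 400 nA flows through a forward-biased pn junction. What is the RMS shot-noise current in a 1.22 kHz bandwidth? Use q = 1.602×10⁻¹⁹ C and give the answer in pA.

I_n = √(2qI·B)
2qI·B = 2 × 1.602×10⁻¹⁹ × 4.00×10⁻⁷ × 1.22×10³ = 1.56×10⁻²² A²
I_n = √(1.56×10⁻²²) = 1.25×10⁻¹¹ A = 12.5 pA

12.5 pA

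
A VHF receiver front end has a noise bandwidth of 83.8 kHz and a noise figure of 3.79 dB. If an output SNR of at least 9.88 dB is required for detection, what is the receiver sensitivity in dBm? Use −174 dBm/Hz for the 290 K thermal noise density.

Sensitivity = −174 + 10 log₁₀(B) + NF + SNR_min
= −174 + 49.23 + 3.79 + 9.88
= −111.10 dBm → −111.1 dBm

−111.1 dBm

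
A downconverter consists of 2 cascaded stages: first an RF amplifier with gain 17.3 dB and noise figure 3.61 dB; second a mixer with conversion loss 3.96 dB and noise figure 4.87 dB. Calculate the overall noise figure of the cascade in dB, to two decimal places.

3.68 dB

Convert to linear (a loss of L dB is a gain of −L dB): F_i = 10^(NF_i/10), G_i = 10^(G_i,dB/10)
  Stage 1: F_1 = 10^(3.61/10) = 2.296, G_1 = 10^(17.3/10) = 53.70
  Stage 2: F_2 = 10^(4.87/10) = 3.069, G_2 = 10^(−3.96/10) = 0.4018
Friis cascade:
  F = 2.296 + (3.069 − 1)/53.70 = 2.335
NF = 10 log₁₀(2.335) = 3.68 dB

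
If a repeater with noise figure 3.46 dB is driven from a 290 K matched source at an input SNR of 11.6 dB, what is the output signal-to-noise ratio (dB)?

8.14 dB

By definition F = SNR_in/SNR_out, so in dB: SNR_out = SNR_in − NF
SNR_out = 11.6 − 3.46 = 8.14 dB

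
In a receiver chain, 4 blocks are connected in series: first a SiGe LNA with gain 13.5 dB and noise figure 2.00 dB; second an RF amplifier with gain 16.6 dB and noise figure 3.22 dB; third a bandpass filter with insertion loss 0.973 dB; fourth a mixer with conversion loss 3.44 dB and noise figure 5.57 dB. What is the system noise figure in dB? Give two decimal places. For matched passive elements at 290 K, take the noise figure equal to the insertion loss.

Convert to linear (a loss of L dB is a gain of −L dB): F_i = 10^(NF_i/10), G_i = 10^(G_i,dB/10)
  Stage 1: F_1 = 10^(2.00/10) = 1.585, G_1 = 10^(13.5/10) = 22.39
  Stage 2: F_2 = 10^(3.22/10) = 2.099, G_2 = 10^(16.6/10) = 45.71
  Stage 3: F_3 = 10^(0.973/10) = 1.251, G_3 = 10^(−0.973/10) = 0.7993
  Stage 4: F_4 = 10^(5.57/10) = 3.606, G_4 = 10^(−3.44/10) = 0.4529
Friis cascade:
  F = 1.585 + (2.099 − 1)/22.39 + (1.251 − 1)/1023 + (3.606 − 1)/817.9 = 1.637
NF = 10 log₁₀(1.637) = 2.14 dB

2.14 dB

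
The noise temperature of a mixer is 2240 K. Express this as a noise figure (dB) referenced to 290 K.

F = 1 + T_e/T₀ = 1 + 2240/290 = 8.72414
NF = 10 log₁₀(8.72414) = 9.41 dB

9.41 dB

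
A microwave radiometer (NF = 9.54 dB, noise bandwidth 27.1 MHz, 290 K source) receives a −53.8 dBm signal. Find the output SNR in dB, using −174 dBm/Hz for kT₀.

36.3 dB

Noise floor: N = −174 + 10 log₁₀(B) + NF
10 log₁₀(2.71×10⁷) = 74.33 dB
N = −174 + 74.33 + 9.54 = −90.13 dBm
SNR = P_sig − N = −53.8 − (−90.13) = 36.33 dB → 36.3 dB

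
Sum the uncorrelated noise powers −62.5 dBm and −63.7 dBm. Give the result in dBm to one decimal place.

Convert to linear, add, convert back:
P₁ = 5.62×10⁻¹⁰ W, P₂ = 4.27×10⁻¹⁰ W
P_tot = 9.89×10⁻¹⁰ W → 10 log₁₀(P_tot / 10⁻³) = −60.0 dBm

−60.0 dBm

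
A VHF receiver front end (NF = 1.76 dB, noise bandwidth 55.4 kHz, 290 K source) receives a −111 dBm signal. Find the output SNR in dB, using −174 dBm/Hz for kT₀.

Noise floor: N = −174 + 10 log₁₀(B) + NF
10 log₁₀(5.54×10⁴) = 47.44 dB
N = −174 + 47.44 + 1.76 = −124.80 dBm
SNR = P_sig − N = −111 − (−124.80) = 13.80 dB → 13.8 dB

13.8 dB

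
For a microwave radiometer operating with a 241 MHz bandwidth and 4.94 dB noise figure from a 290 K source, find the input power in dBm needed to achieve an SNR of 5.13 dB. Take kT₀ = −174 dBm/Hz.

Sensitivity = −174 + 10 log₁₀(B) + NF + SNR_min
= −174 + 83.82 + 4.94 + 5.13
= −80.11 dBm → −80.1 dBm

−80.1 dBm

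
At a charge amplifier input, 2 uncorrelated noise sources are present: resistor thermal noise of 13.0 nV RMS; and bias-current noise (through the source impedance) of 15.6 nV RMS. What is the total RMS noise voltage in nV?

20.3 nV

Uncorrelated sources add in power (mean-square): V_tot = √(ΣV_i²)
V_tot = √[(1.30×10⁻⁸)² + (1.56×10⁻⁸)²] = 2.03×10⁻⁸ V = 20.3 nV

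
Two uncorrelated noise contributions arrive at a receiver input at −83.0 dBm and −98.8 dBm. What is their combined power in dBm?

−82.9 dBm

Convert to linear, add, convert back:
P₁ = 5.01×10⁻¹² W, P₂ = 1.32×10⁻¹³ W
P_tot = 5.14×10⁻¹² W → 10 log₁₀(P_tot / 10⁻³) = −82.9 dBm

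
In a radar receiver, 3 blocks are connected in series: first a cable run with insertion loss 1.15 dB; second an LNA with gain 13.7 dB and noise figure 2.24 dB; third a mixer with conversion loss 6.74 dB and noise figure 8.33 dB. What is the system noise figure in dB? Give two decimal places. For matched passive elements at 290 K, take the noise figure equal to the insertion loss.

3.99 dB

Convert to linear (a loss of L dB is a gain of −L dB): F_i = 10^(NF_i/10), G_i = 10^(G_i,dB/10)
  Stage 1: F_1 = 10^(1.15/10) = 1.303, G_1 = 10^(−1.15/10) = 0.7674
  Stage 2: F_2 = 10^(2.24/10) = 1.675, G_2 = 10^(13.7/10) = 23.44
  Stage 3: F_3 = 10^(8.33/10) = 6.808, G_3 = 10^(−6.74/10) = 0.2118
Friis cascade:
  F = 1.303 + (1.675 − 1)/0.7674 + (6.808 − 1)/17.99 = 2.506
NF = 10 log₁₀(2.506) = 3.99 dB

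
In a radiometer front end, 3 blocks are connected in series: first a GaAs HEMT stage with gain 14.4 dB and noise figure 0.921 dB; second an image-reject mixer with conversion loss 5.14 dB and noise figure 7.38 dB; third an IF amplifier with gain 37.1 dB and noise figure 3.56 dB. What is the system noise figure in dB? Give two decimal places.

Convert to linear (a loss of L dB is a gain of −L dB): F_i = 10^(NF_i/10), G_i = 10^(G_i,dB/10)
  Stage 1: F_1 = 10^(0.921/10) = 1.236, G_1 = 10^(14.4/10) = 27.54
  Stage 2: F_2 = 10^(7.38/10) = 5.470, G_2 = 10^(−5.14/10) = 0.3062
  Stage 3: F_3 = 10^(3.56/10) = 2.270, G_3 = 10^(37.1/10) = 5129
Friis cascade:
  F = 1.236 + (5.470 − 1)/27.54 + (2.270 − 1)/8.433 = 1.549
NF = 10 log₁₀(1.549) = 1.90 dB

1.90 dB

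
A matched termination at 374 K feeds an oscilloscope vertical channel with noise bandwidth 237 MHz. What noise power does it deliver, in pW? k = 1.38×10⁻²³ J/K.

P_n = kTB = 1.38×10⁻²³ × 374 × 2.37×10⁸ = 1.22×10⁻¹² W = 1.22 pW

1.22 pW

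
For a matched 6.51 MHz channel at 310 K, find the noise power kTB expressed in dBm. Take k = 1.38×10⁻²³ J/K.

P_n = kTB = 1.38×10⁻²³ × 310 × 6.51×10⁶ = 2.78×10⁻¹⁴ W
In dBm: 10 log₁₀(2.78×10⁻¹⁴ / 10⁻³) = −105.6 dBm

−105.6 dBm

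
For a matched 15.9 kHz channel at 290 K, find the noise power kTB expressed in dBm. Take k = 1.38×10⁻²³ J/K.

−132.0 dBm

P_n = kTB = 1.38×10⁻²³ × 290 × 1.59×10⁴ = 6.36×10⁻¹⁷ W
In dBm: 10 log₁₀(6.36×10⁻¹⁷ / 10⁻³) = −132.0 dBm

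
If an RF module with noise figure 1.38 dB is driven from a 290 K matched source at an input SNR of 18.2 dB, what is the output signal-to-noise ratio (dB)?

By definition F = SNR_in/SNR_out, so in dB: SNR_out = SNR_in − NF
SNR_out = 18.2 − 1.38 = 16.82 dB

16.82 dB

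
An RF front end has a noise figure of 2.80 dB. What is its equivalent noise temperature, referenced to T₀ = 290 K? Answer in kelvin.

F = 10^(2.80/10) = 1.90546
T_e = (F − 1)·T₀ = (1.90546 − 1) × 290 = 263 K

263 K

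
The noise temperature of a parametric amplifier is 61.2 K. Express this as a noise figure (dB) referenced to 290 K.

F = 1 + T_e/T₀ = 1 + 61.2/290 = 1.21103
NF = 10 log₁₀(1.21103) = 0.832 dB

0.832 dB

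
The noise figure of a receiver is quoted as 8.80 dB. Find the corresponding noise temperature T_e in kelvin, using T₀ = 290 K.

1910 K

F = 10^(8.80/10) = 7.58578
T_e = (F − 1)·T₀ = (7.58578 − 1) × 290 = 1910 K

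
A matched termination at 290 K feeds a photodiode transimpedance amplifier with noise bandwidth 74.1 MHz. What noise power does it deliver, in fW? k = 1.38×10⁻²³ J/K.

P_n = kTB = 1.38×10⁻²³ × 290 × 7.41×10⁷ = 2.97×10⁻¹³ W = 297 fW

297 fW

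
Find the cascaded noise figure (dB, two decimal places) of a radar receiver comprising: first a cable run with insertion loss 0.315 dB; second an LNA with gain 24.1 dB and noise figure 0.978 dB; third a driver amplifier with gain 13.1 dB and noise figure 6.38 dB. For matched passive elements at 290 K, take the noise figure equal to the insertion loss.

Convert to linear (a loss of L dB is a gain of −L dB): F_i = 10^(NF_i/10), G_i = 10^(G_i,dB/10)
  Stage 1: F_1 = 10^(0.315/10) = 1.075, G_1 = 10^(−0.315/10) = 0.9300
  Stage 2: F_2 = 10^(0.978/10) = 1.253, G_2 = 10^(24.1/10) = 257.0
  Stage 3: F_3 = 10^(6.38/10) = 4.345, G_3 = 10^(13.1/10) = 20.42
Friis cascade:
  F = 1.075 + (1.253 − 1)/0.9300 + (4.345 − 1)/239.1 = 1.361
NF = 10 log₁₀(1.361) = 1.34 dB

1.34 dB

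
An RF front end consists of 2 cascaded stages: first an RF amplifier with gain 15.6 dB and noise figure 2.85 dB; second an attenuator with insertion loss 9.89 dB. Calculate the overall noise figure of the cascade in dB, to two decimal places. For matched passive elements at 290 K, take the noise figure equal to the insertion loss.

Convert to linear (a loss of L dB is a gain of −L dB): F_i = 10^(NF_i/10), G_i = 10^(G_i,dB/10)
  Stage 1: F_1 = 10^(2.85/10) = 1.928, G_1 = 10^(15.6/10) = 36.31
  Stage 2: F_2 = 10^(9.89/10) = 9.750, G_2 = 10^(−9.89/10) = 0.1026
Friis cascade:
  F = 1.928 + (9.750 − 1)/36.31 = 2.169
NF = 10 log₁₀(2.169) = 3.36 dB

3.36 dB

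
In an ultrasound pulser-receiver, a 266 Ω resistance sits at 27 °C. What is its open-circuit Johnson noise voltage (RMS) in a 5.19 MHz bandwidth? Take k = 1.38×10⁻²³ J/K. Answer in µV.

T = 27 °C + 273.15 = 300.15 K
V_n = √(4kTRB)
4kTRB = 4 × 1.38×10⁻²³ × 300.15 × 2.66×10² × 5.19×10⁶ = 2.29×10⁻¹¹ V²
V_n = √(2.29×10⁻¹¹) = 4.78×10⁻⁶ V = 4.78 µV

4.78 µV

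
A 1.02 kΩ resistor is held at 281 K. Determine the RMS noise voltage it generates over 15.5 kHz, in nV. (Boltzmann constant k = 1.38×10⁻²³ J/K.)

495 nV

V_n = √(4kTRB)
4kTRB = 4 × 1.38×10⁻²³ × 281 × 1.02×10³ × 1.55×10⁴ = 2.45×10⁻¹³ V²
V_n = √(2.45×10⁻¹³) = 4.95×10⁻⁷ V = 495 nV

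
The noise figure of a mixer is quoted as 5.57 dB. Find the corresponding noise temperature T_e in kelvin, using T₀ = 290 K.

756 K

F = 10^(5.57/10) = 3.60579
T_e = (F − 1)·T₀ = (3.60579 − 1) × 290 = 756 K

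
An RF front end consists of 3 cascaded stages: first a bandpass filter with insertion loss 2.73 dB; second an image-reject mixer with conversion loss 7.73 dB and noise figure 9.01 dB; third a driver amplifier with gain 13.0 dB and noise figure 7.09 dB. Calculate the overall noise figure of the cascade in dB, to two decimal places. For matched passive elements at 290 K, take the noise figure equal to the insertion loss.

Convert to linear (a loss of L dB is a gain of −L dB): F_i = 10^(NF_i/10), G_i = 10^(G_i,dB/10)
  Stage 1: F_1 = 10^(2.73/10) = 1.875, G_1 = 10^(−2.73/10) = 0.5333
  Stage 2: F_2 = 10^(9.01/10) = 7.962, G_2 = 10^(−7.73/10) = 0.1687
  Stage 3: F_3 = 10^(7.09/10) = 5.117, G_3 = 10^(13.0/10) = 19.95
Friis cascade:
  F = 1.875 + (7.962 − 1)/0.5333 + (5.117 − 1)/0.08995 = 60.70
NF = 10 log₁₀(60.70) = 17.83 dB

17.83 dB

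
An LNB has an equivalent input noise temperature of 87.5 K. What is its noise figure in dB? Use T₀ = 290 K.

F = 1 + T_e/T₀ = 1 + 87.5/290 = 1.30172
NF = 10 log₁₀(1.30172) = 1.15 dB

1.15 dB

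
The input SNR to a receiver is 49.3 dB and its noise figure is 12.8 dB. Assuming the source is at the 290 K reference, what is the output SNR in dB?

By definition F = SNR_in/SNR_out, so in dB: SNR_out = SNR_in − NF
SNR_out = 49.3 − 12.8 = 36.5 dB

36.5 dB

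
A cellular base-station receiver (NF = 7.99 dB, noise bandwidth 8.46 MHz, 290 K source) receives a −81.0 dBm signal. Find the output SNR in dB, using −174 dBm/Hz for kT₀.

Noise floor: N = −174 + 10 log₁₀(B) + NF
10 log₁₀(8.46×10⁶) = 69.27 dB
N = −174 + 69.27 + 7.99 = −96.74 dBm
SNR = P_sig − N = −81.0 − (−96.74) = 15.74 dB → 15.7 dB

15.7 dB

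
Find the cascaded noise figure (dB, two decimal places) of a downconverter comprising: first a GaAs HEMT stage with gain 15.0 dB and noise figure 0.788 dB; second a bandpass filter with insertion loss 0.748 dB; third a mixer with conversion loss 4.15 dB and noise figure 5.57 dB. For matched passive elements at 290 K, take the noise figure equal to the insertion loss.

1.15 dB

Convert to linear (a loss of L dB is a gain of −L dB): F_i = 10^(NF_i/10), G_i = 10^(G_i,dB/10)
  Stage 1: F_1 = 10^(0.788/10) = 1.199, G_1 = 10^(15.0/10) = 31.62
  Stage 2: F_2 = 10^(0.748/10) = 1.188, G_2 = 10^(−0.748/10) = 0.8418
  Stage 3: F_3 = 10^(5.57/10) = 3.606, G_3 = 10^(−4.15/10) = 0.3846
Friis cascade:
  F = 1.199 + (1.188 − 1)/31.62 + (3.606 − 1)/26.62 = 1.303
NF = 10 log₁₀(1.303) = 1.15 dB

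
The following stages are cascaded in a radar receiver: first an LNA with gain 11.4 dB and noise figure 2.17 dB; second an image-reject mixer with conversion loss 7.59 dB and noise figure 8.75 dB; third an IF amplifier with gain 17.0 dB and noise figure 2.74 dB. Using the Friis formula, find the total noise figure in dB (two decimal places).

3.95 dB

Convert to linear (a loss of L dB is a gain of −L dB): F_i = 10^(NF_i/10), G_i = 10^(G_i,dB/10)
  Stage 1: F_1 = 10^(2.17/10) = 1.648, G_1 = 10^(11.4/10) = 13.80
  Stage 2: F_2 = 10^(8.75/10) = 7.499, G_2 = 10^(−7.59/10) = 0.1742
  Stage 3: F_3 = 10^(2.74/10) = 1.879, G_3 = 10^(17.0/10) = 50.12
Friis cascade:
  F = 1.648 + (7.499 − 1)/13.80 + (1.879 − 1)/2.404 = 2.485
NF = 10 log₁₀(2.485) = 3.95 dB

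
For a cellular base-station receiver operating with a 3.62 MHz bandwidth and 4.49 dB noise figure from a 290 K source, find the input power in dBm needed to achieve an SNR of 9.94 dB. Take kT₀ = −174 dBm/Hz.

Sensitivity = −174 + 10 log₁₀(B) + NF + SNR_min
= −174 + 65.59 + 4.49 + 9.94
= −93.98 dBm → −94.0 dBm

−94.0 dBm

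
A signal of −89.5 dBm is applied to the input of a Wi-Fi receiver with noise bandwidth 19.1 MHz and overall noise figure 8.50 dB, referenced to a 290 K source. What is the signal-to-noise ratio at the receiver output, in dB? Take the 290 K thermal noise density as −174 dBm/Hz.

Noise floor: N = −174 + 10 log₁₀(B) + NF
10 log₁₀(1.91×10⁷) = 72.81 dB
N = −174 + 72.81 + 8.50 = −92.69 dBm
SNR = P_sig − N = −89.5 − (−92.69) = 3.19 dB → 3.2 dB

3.2 dB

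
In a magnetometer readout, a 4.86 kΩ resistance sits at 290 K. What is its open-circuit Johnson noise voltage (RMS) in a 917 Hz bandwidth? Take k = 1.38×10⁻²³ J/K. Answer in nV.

V_n = √(4kTRB)
4kTRB = 4 × 1.38×10⁻²³ × 290 × 4.86×10³ × 9.17×10² = 7.13×10⁻¹⁴ V²
V_n = √(7.13×10⁻¹⁴) = 2.67×10⁻⁷ V = 267 nV

267 nV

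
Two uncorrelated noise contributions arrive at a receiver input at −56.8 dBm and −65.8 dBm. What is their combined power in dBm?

−56.3 dBm

Convert to linear, add, convert back:
P₁ = 2.09×10⁻⁹ W, P₂ = 2.63×10⁻¹⁰ W
P_tot = 2.35×10⁻⁹ W → 10 log₁₀(P_tot / 10⁻³) = −56.3 dBm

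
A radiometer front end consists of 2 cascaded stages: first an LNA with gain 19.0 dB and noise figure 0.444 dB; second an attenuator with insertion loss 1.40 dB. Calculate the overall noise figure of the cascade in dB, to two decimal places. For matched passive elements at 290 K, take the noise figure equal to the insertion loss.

0.46 dB

Convert to linear (a loss of L dB is a gain of −L dB): F_i = 10^(NF_i/10), G_i = 10^(G_i,dB/10)
  Stage 1: F_1 = 10^(0.444/10) = 1.108, G_1 = 10^(19.0/10) = 79.43
  Stage 2: F_2 = 10^(1.40/10) = 1.380, G_2 = 10^(−1.40/10) = 0.7244
Friis cascade:
  F = 1.108 + (1.380 − 1)/79.43 = 1.112
NF = 10 log₁₀(1.112) = 0.46 dB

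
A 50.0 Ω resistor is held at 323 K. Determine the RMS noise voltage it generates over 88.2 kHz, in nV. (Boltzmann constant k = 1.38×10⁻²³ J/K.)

V_n = √(4kTRB)
4kTRB = 4 × 1.38×10⁻²³ × 323 × 5.00×10¹ × 8.82×10⁴ = 7.86×10⁻¹⁴ V²
V_n = √(7.86×10⁻¹⁴) = 2.80×10⁻⁷ V = 280 nV

280 nV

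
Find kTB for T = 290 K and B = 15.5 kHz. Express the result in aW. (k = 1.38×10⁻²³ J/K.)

P_n = kTB = 1.38×10⁻²³ × 290 × 1.55×10⁴ = 6.20×10⁻¹⁷ W = 62.0 aW

62.0 aW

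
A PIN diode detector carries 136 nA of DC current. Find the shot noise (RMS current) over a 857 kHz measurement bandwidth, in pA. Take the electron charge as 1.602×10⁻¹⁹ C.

193 pA

I_n = √(2qI·B)
2qI·B = 2 × 1.602×10⁻¹⁹ × 1.36×10⁻⁷ × 8.57×10⁵ = 3.73×10⁻²⁰ A²
I_n = √(3.73×10⁻²⁰) = 1.93×10⁻¹⁰ A = 193 pA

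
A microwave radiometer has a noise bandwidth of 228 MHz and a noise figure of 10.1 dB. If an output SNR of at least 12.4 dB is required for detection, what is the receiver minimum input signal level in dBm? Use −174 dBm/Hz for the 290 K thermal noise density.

−67.9 dBm

Sensitivity = −174 + 10 log₁₀(B) + NF + SNR_min
= −174 + 83.58 + 10.1 + 12.4
= −67.92 dBm → −67.9 dBm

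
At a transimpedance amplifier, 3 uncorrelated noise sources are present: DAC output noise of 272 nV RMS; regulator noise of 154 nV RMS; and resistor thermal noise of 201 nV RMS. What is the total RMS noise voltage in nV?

372 nV

Uncorrelated sources add in power (mean-square): V_tot = √(ΣV_i²)
V_tot = √[(2.72×10⁻⁷)² + (1.54×10⁻⁷)² + (2.01×10⁻⁷)²] = 3.72×10⁻⁷ V = 372 nV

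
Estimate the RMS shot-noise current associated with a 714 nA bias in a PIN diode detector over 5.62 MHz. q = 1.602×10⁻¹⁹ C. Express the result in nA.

1.13 nA

I_n = √(2qI·B)
2qI·B = 2 × 1.602×10⁻¹⁹ × 7.14×10⁻⁷ × 5.62×10⁶ = 1.29×10⁻¹⁸ A²
I_n = √(1.29×10⁻¹⁸) = 1.13×10⁻⁹ A = 1.13 nA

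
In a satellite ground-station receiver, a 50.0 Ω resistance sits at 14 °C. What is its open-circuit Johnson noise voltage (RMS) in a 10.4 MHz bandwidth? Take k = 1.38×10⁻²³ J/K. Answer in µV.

T = 14 °C + 273.15 = 287.15 K
V_n = √(4kTRB)
4kTRB = 4 × 1.38×10⁻²³ × 287.15 × 5.00×10¹ × 1.04×10⁷ = 8.24×10⁻¹² V²
V_n = √(8.24×10⁻¹²) = 2.87×10⁻⁶ V = 2.87 µV

2.87 µV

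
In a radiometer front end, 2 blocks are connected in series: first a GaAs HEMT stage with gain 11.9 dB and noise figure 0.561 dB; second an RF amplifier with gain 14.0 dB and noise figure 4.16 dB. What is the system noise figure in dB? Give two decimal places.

0.94 dB

Convert to linear (a loss of L dB is a gain of −L dB): F_i = 10^(NF_i/10), G_i = 10^(G_i,dB/10)
  Stage 1: F_1 = 10^(0.561/10) = 1.138, G_1 = 10^(11.9/10) = 15.49
  Stage 2: F_2 = 10^(4.16/10) = 2.606, G_2 = 10^(14.0/10) = 25.12
Friis cascade:
  F = 1.138 + (2.606 − 1)/15.49 = 1.242
NF = 10 log₁₀(1.242) = 0.94 dB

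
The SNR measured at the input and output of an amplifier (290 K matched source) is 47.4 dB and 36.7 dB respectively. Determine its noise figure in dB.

10.7 dB

NF (dB) = SNR_in(dB) − SNR_out(dB) when the source is at T₀
NF = 47.4 − 36.7 = 10.7 dB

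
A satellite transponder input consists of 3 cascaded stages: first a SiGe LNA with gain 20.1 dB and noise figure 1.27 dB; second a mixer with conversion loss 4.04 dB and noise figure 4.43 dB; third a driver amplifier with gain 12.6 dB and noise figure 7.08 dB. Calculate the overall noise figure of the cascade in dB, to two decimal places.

Convert to linear (a loss of L dB is a gain of −L dB): F_i = 10^(NF_i/10), G_i = 10^(G_i,dB/10)
  Stage 1: F_1 = 10^(1.27/10) = 1.340, G_1 = 10^(20.1/10) = 102.3
  Stage 2: F_2 = 10^(4.43/10) = 2.773, G_2 = 10^(−4.04/10) = 0.3945
  Stage 3: F_3 = 10^(7.08/10) = 5.105, G_3 = 10^(12.6/10) = 18.20
Friis cascade:
  F = 1.340 + (2.773 − 1)/102.3 + (5.105 − 1)/40.36 = 1.459
NF = 10 log₁₀(1.459) = 1.64 dB

1.64 dB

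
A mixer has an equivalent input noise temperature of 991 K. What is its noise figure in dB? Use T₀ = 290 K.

F = 1 + T_e/T₀ = 1 + 991/290 = 4.41724
NF = 10 log₁₀(4.41724) = 6.45 dB

6.45 dB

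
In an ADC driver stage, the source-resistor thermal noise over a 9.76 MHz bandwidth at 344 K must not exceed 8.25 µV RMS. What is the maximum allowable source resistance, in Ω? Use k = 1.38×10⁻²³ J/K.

367 Ω

Johnson–Nyquist: V_n = √(4kTRB) ⇒ R = V_n² / (4kTB)
4kTB = 4 × 1.38×10⁻²³ × 344 × 9.76×10⁶ = 1.85×10⁻¹³
R = (8.25×10⁻⁶)² / 1.85×10⁻¹³ = 3.67×10² Ω = 367 Ω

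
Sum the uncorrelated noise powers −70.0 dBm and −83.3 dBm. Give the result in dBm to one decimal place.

Convert to linear, add, convert back:
P₁ = 1.00×10⁻¹⁰ W, P₂ = 4.68×10⁻¹² W
P_tot = 1.05×10⁻¹⁰ W → 10 log₁₀(P_tot / 10⁻³) = −69.8 dBm

−69.8 dBm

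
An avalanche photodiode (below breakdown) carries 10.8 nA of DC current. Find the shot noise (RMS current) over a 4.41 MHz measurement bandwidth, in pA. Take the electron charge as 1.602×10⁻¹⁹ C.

I_n = √(2qI·B)
2qI·B = 2 × 1.602×10⁻¹⁹ × 1.08×10⁻⁸ × 4.41×10⁶ = 1.53×10⁻²⁰ A²
I_n = √(1.53×10⁻²⁰) = 1.24×10⁻¹⁰ A = 124 pA

124 pA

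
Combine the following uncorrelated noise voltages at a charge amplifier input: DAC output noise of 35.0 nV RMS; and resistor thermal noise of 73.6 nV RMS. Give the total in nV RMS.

Uncorrelated sources add in power (mean-square): V_tot = √(ΣV_i²)
V_tot = √[(3.50×10⁻⁸)² + (7.36×10⁻⁸)²] = 8.15×10⁻⁸ V = 81.5 nV

81.5 nV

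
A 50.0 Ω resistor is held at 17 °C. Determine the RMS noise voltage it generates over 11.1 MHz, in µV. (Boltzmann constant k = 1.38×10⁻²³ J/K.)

T = 17 °C + 273.15 = 290.15 K
V_n = √(4kTRB)
4kTRB = 4 × 1.38×10⁻²³ × 290.15 × 5.00×10¹ × 1.11×10⁷ = 8.89×10⁻¹² V²
V_n = √(8.89×10⁻¹²) = 2.98×10⁻⁶ V = 2.98 µV

2.98 µV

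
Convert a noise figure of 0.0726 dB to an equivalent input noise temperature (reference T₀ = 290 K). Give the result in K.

F = 10^(0.0726/10) = 1.01686
T_e = (F − 1)·T₀ = (1.01686 − 1) × 290 = 4.89 K

4.89 K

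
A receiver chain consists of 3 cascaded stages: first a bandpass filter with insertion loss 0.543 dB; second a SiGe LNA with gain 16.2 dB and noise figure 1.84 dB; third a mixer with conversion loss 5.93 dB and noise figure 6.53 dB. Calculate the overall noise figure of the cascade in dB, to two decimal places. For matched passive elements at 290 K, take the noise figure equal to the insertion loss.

Convert to linear (a loss of L dB is a gain of −L dB): F_i = 10^(NF_i/10), G_i = 10^(G_i,dB/10)
  Stage 1: F_1 = 10^(0.543/10) = 1.133, G_1 = 10^(−0.543/10) = 0.8825
  Stage 2: F_2 = 10^(1.84/10) = 1.528, G_2 = 10^(16.2/10) = 41.69
  Stage 3: F_3 = 10^(6.53/10) = 4.498, G_3 = 10^(−5.93/10) = 0.2553
Friis cascade:
  F = 1.133 + (1.528 − 1)/0.8825 + (4.498 − 1)/36.79 = 1.826
NF = 10 log₁₀(1.826) = 2.62 dB

2.62 dB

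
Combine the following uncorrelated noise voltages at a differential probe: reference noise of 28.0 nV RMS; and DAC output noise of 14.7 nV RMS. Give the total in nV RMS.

31.6 nV

Uncorrelated sources add in power (mean-square): V_tot = √(ΣV_i²)
V_tot = √[(2.80×10⁻⁸)² + (1.47×10⁻⁸)²] = 3.16×10⁻⁸ V = 31.6 nV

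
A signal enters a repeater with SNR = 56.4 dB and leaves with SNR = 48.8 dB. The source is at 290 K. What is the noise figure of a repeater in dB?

NF (dB) = SNR_in(dB) − SNR_out(dB) when the source is at T₀
NF = 56.4 − 48.8 = 7.6 dB

7.6 dB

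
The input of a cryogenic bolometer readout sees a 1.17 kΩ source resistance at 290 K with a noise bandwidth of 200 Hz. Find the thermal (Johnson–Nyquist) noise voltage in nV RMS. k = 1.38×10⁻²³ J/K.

61.2 nV

V_n = √(4kTRB)
4kTRB = 4 × 1.38×10⁻²³ × 290 × 1.17×10³ × 2.00×10² = 3.75×10⁻¹⁵ V²
V_n = √(3.75×10⁻¹⁵) = 6.12×10⁻⁸ V = 61.2 nV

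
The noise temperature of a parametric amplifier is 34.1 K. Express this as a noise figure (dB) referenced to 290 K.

0.483 dB

F = 1 + T_e/T₀ = 1 + 34.1/290 = 1.11759
NF = 10 log₁₀(1.11759) = 0.483 dB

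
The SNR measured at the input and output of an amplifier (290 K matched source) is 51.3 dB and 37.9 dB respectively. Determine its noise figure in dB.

13.4 dB

NF (dB) = SNR_in(dB) − SNR_out(dB) when the source is at T₀
NF = 51.3 − 37.9 = 13.4 dB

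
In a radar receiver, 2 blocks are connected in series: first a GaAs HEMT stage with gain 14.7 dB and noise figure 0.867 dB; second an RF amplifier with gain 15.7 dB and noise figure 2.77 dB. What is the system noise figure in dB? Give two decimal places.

0.97 dB

Convert to linear (a loss of L dB is a gain of −L dB): F_i = 10^(NF_i/10), G_i = 10^(G_i,dB/10)
  Stage 1: F_1 = 10^(0.867/10) = 1.221, G_1 = 10^(14.7/10) = 29.51
  Stage 2: F_2 = 10^(2.77/10) = 1.892, G_2 = 10^(15.7/10) = 37.15
Friis cascade:
  F = 1.221 + (1.892 − 1)/29.51 = 1.251
NF = 10 log₁₀(1.251) = 0.97 dB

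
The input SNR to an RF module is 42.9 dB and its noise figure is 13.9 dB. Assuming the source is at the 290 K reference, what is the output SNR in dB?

By definition F = SNR_in/SNR_out, so in dB: SNR_out = SNR_in − NF
SNR_out = 42.9 − 13.9 = 29.0 dB

29.0 dB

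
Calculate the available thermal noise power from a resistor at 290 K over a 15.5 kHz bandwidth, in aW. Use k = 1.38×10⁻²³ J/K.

P_n = kTB = 1.38×10⁻²³ × 290 × 1.55×10⁴ = 6.20×10⁻¹⁷ W = 62.0 aW

62.0 aW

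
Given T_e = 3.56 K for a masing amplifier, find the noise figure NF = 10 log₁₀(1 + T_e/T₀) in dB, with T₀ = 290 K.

0.053 dB

F = 1 + T_e/T₀ = 1 + 3.56/290 = 1.01228
NF = 10 log₁₀(1.01228) = 0.053 dB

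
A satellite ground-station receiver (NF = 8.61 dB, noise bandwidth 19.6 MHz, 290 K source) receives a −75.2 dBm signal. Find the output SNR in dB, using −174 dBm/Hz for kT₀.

Noise floor: N = −174 + 10 log₁₀(B) + NF
10 log₁₀(1.96×10⁷) = 72.92 dB
N = −174 + 72.92 + 8.61 = −92.47 dBm
SNR = P_sig − N = −75.2 − (−92.47) = 17.27 dB → 17.3 dB

17.3 dB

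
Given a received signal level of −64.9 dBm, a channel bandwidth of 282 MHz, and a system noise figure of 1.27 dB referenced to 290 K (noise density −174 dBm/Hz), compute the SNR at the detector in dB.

Noise floor: N = −174 + 10 log₁₀(B) + NF
10 log₁₀(2.82×10⁸) = 84.5 dB
N = −174 + 84.5 + 1.27 = −88.23 dBm
SNR = P_sig − N = −64.9 − (−88.23) = 23.33 dB → 23.3 dB

23.3 dB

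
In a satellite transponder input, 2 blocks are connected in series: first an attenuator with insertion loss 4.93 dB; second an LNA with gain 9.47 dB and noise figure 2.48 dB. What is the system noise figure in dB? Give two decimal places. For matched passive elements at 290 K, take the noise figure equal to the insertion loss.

Convert to linear (a loss of L dB is a gain of −L dB): F_i = 10^(NF_i/10), G_i = 10^(G_i,dB/10)
  Stage 1: F_1 = 10^(4.93/10) = 3.112, G_1 = 10^(−4.93/10) = 0.3214
  Stage 2: F_2 = 10^(2.48/10) = 1.770, G_2 = 10^(9.47/10) = 8.851
Friis cascade:
  F = 3.112 + (1.770 − 1)/0.3214 = 5.508
NF = 10 log₁₀(5.508) = 7.41 dB

7.41 dB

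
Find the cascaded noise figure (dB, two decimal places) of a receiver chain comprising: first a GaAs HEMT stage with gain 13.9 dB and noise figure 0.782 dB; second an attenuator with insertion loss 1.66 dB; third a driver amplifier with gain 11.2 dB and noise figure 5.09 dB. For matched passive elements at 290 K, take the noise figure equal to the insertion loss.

1.30 dB

Convert to linear (a loss of L dB is a gain of −L dB): F_i = 10^(NF_i/10), G_i = 10^(G_i,dB/10)
  Stage 1: F_1 = 10^(0.782/10) = 1.197, G_1 = 10^(13.9/10) = 24.55
  Stage 2: F_2 = 10^(1.66/10) = 1.466, G_2 = 10^(−1.66/10) = 0.6823
  Stage 3: F_3 = 10^(5.09/10) = 3.228, G_3 = 10^(11.2/10) = 13.18
Friis cascade:
  F = 1.197 + (1.466 − 1)/24.55 + (3.228 − 1)/16.75 = 1.349
NF = 10 log₁₀(1.349) = 1.30 dB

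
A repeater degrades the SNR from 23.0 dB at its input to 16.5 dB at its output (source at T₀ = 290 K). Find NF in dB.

NF (dB) = SNR_in(dB) − SNR_out(dB) when the source is at T₀
NF = 23.0 − 16.5 = 6.5 dB

6.5 dB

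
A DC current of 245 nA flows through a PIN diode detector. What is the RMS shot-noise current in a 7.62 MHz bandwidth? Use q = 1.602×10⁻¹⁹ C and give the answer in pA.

I_n = √(2qI·B)
2qI·B = 2 × 1.602×10⁻¹⁹ × 2.45×10⁻⁷ × 7.62×10⁶ = 5.98×10⁻¹⁹ A²
I_n = √(5.98×10⁻¹⁹) = 7.73×10⁻¹⁰ A = 773 pA

773 pA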